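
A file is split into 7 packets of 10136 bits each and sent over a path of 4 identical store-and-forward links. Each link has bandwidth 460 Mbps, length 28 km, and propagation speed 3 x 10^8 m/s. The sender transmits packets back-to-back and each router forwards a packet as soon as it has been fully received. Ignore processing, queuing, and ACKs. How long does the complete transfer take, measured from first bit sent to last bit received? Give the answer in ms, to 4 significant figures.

0.5937 ms

Per-hop transmission t_tx = L/R = 10136/460000000 = 0.0220348 ms.
Per-hop propagation t_prop = 28000/300000000 = 0.0933333 ms.
Pipeline fill: first packet needs 4·t_tx to clear all hops; remaining 6 packets each add one t_tx.
Total = (4+7-1)·t_tx + 4·t_prop = 10·0.0220348 + 4·0.0933333 = 0.5937 ms.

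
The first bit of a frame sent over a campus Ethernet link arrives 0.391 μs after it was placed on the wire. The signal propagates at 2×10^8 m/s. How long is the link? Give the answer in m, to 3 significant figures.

78.2 m

d = s × t_prop = 200000000 × 3.91e-07 = 78.2 m.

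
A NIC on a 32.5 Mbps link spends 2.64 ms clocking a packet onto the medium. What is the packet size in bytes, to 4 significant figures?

10730 bytes

L = R × t_tx = 32500000 b/s × 0.00264 s = 85800 bits.
In bytes: 85800 / 8 = 10730 bytes.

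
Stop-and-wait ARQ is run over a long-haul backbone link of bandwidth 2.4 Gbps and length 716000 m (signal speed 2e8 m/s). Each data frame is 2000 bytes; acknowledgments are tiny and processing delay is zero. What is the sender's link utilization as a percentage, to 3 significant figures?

0.0930 %

t_tx = L/R = 16000/2400000000 = 6.66667e-06 s.
t_prop = 716000/200000000 = 0.00358 s; RTT = 0.00716 s.
Cycle = t_tx + RTT = 0.00716667 s.
Utilization = t_tx / cycle = 6.66667e-06/0.00716667 = 0.0930 %.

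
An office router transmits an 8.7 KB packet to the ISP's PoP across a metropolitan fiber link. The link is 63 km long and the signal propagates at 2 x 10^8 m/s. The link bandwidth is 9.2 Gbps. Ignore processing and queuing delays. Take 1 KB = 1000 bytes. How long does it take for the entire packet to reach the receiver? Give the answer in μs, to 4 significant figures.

322.6 μs

L = 69600 bits.
Transmission delay = L/R = 69600 / 9200000000 = 7.56522 μs.
Propagation delay = d/s = 63000 m / 200000000 m/s = 315 μs.
Total = 322.6 μs.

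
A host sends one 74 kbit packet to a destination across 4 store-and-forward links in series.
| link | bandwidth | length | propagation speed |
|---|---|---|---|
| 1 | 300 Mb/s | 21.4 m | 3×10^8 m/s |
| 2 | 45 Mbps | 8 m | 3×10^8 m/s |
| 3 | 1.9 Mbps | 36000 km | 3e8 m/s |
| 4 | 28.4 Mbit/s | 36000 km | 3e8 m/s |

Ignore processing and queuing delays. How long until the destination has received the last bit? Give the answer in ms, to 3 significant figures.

283 ms

L = 74000 bits.
Transmission delays (L/R per hop): 0.246667, 1.64444, 38.9474, 2.60563 ms; sum = 43.4441 ms.
Propagation delays (d/s per hop): 7.13333e-05, 2.66667e-05, 120, 120 ms; sum = 240 ms.
End-to-end = 283 ms.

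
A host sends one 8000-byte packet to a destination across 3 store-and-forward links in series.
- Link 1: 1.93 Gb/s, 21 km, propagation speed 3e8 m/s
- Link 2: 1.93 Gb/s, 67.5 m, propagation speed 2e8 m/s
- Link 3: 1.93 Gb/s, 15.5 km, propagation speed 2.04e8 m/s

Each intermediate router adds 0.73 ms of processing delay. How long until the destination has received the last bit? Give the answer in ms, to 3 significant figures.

1.71 ms

L = 8000 × 8 = 64000 bits.
Transmission delay per hop = L/R = 64000/1930000000 = 0.0331606 ms; 3 hops → 0.0994819 ms.
Propagation delays (d/s per hop): 0.07, 0.0003375, 0.0759804 ms; sum = 0.146318 ms.
Processing at 2 router(s): 2 × 0.73 ms = 1.46 ms.
End-to-end = 1.71 ms.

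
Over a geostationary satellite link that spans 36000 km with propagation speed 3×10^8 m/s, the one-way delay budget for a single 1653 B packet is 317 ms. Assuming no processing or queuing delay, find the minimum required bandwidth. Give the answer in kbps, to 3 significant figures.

L = 13224 bits.
Propagation delay = 36000000 / 300000000 = 120 ms.
Transmission budget = 317 − 120 = 197 ms.
R ≥ L / t_tx = 13224 bits / 0.197 s = 67.1 kbps.

67.1 kbps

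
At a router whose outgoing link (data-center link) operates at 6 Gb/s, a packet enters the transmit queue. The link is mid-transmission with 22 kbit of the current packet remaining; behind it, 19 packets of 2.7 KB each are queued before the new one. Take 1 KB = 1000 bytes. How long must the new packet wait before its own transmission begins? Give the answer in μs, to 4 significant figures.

Each queued packet: L/R = 21600/6000000000 = 3.6 μs.
19 queued → 68.4 μs.
Plus remaining 22000 bits of current packet: 3.66667 μs.
Queuing delay = 72.07 μs.

72.07 μs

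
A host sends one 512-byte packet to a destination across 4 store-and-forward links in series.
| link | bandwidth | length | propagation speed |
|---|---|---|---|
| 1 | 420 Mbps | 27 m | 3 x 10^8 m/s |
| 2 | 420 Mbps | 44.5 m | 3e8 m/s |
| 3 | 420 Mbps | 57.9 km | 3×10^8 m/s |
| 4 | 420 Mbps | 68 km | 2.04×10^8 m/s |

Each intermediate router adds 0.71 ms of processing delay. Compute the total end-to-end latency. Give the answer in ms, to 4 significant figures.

L = 512 × 8 = 4096 bits.
Transmission delay per hop = L/R = 4096/420000000 = 0.00975238 ms; 4 hops → 0.0390095 ms.
Propagation delays (d/s per hop): 9e-05, 0.000148333, 0.193, 0.333333 ms; sum = 0.526572 ms.
Processing at 3 router(s): 3 × 0.71 ms = 2.13 ms.
End-to-end = 2.696 ms.

2.696 ms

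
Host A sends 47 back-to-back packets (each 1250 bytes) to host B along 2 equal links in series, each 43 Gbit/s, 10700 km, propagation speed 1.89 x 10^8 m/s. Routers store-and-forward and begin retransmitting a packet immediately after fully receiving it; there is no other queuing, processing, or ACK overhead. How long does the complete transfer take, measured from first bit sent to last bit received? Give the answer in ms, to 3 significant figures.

Per-hop transmission t_tx = L/R = 10000/43000000000 = 0.000232558 ms.
Per-hop propagation t_prop = 10700000/189000000 = 56.6138 ms.
Pipeline fill: first packet needs 2·t_tx to clear all hops; remaining 46 packets each add one t_tx.
Total = (2+47-1)·t_tx + 2·t_prop = 48·0.000232558 + 2·56.6138 = 113 ms.

113 ms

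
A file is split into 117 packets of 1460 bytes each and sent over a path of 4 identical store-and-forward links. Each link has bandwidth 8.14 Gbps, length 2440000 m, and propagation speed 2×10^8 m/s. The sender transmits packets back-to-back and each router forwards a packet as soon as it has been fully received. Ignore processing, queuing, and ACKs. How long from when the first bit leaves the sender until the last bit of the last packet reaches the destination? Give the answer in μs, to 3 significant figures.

49000 μs

Per-hop transmission t_tx = L/R = 11680/8.14e+09 = 1.43489 μs.
Per-hop propagation t_prop = 2440000/200000000 = 12200 μs.
Pipeline fill: first packet needs 4·t_tx to clear all hops; remaining 116 packets each add one t_tx.
Total = (4+117-1)·t_tx + 4·t_prop = 120·1.43489 + 4·12200 = 49000 μs.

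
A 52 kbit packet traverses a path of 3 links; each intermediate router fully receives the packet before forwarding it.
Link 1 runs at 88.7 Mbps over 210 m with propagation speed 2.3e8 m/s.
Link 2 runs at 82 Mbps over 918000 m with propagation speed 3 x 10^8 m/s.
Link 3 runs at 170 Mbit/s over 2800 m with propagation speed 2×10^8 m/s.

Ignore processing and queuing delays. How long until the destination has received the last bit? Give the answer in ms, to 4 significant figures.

4.601 ms

L = 52000 bits.
Transmission delays (L/R per hop): 0.586246, 0.634146, 0.305882 ms; sum = 1.52627 ms.
Propagation delays (d/s per hop): 0.000913043, 3.06, 0.014 ms; sum = 3.07491 ms.
End-to-end = 4.601 ms.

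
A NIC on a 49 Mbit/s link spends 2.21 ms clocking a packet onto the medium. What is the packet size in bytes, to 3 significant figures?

L = R × t_tx = 49000000 b/s × 0.00221 s = 108290 bits.
In bytes: 108290 / 8 = 13500 bytes.

13500 bytes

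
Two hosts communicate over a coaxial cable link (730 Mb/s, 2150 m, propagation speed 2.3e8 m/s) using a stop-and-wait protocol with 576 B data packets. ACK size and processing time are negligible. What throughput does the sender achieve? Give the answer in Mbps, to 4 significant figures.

184.3 Mbps

t_tx = L/R = 4608/730000000 = 6.31233e-06 s.
t_prop = 2150/2.3e+08 = 9.34783e-06 s; RTT = 1.86957e-05 s.
Cycle = t_tx + RTT = 2.5008e-05 s.
Throughput = L / cycle = 4608 / 2.5008e-05 = 184.3 Mbps.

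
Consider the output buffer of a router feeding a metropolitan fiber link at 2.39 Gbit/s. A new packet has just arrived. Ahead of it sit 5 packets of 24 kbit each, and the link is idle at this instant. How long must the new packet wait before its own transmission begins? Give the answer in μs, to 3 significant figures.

Each queued packet: L/R = 24000/2390000000 = 10.0418 μs.
5 queued → 50.2092 μs.
Queuing delay = 50.2 μs.

50.2 μs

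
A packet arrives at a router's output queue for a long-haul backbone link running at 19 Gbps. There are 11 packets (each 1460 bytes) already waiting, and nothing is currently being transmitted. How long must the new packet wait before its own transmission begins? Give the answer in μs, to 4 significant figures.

6.762 μs

Each queued packet: L/R = 11680/19000000000 = 0.614737 μs.
11 queued → 6.76211 μs.
Queuing delay = 6.762 μs.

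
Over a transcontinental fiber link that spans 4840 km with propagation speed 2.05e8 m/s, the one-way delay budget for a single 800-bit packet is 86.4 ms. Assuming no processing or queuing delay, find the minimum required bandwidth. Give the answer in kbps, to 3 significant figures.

12.7 kbps

Propagation delay = 4840000 / 2.05e+08 = 23.6098 ms.
Transmission budget = 86.4 − 23.6098 = 62.7902 ms.
R ≥ L / t_tx = 800 bits / 0.0627902 s = 12.7 kbps.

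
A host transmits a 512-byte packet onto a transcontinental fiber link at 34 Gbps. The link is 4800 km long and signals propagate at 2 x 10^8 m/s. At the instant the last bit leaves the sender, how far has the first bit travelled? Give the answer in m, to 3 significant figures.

t_tx = L/R = 4096/34000000000 = 1.20471e-07 s.
Distance = s × t_tx = 200000000 × 1.20471e-07 = 24.1 m.

24.1 m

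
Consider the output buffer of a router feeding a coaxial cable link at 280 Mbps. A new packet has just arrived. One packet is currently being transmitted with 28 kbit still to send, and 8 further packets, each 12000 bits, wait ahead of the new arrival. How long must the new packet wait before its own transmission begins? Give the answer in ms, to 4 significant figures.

0.4429 ms

Each queued packet: L/R = 12000/280000000 = 0.0428571 ms.
8 queued → 0.342857 ms.
Plus remaining 28000 bits of current packet: 0.1 ms.
Queuing delay = 0.4429 ms.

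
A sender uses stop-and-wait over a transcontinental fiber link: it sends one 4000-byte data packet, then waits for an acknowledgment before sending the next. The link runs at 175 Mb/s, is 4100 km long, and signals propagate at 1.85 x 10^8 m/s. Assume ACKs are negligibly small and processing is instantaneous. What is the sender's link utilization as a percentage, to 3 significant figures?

t_tx = L/R = 32000/175000000 = 0.000182857 s.
t_prop = 4100000/185000000 = 0.0221622 s; RTT = 0.0443243 s.
Cycle = t_tx + RTT = 0.0445072 s.
Utilization = t_tx / cycle = 0.000182857/0.0445072 = 0.411 %.

0.411 %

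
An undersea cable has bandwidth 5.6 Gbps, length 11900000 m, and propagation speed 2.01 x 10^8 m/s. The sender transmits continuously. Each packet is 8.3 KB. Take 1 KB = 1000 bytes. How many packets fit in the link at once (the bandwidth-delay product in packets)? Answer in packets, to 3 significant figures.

Propagation delay = 11900000 / 2.01e+08 = 0.059204 s.
BDP = R × t_prop = 5600000000 × 0.059204 = 331542000 bits.
In packets of 66400 bits: 4990 packets.

4990 packets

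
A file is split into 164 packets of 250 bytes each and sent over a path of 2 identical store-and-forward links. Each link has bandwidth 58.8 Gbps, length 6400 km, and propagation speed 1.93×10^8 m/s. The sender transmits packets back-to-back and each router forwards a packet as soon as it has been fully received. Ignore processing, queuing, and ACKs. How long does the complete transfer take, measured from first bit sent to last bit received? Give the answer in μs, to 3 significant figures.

66300 μs

Per-hop transmission t_tx = L/R = 2000/58800000000 = 0.0340136 μs.
Per-hop propagation t_prop = 6400000/193000000 = 33160.6 μs.
Pipeline fill: first packet needs 2·t_tx to clear all hops; remaining 163 packets each add one t_tx.
Total = (2+164-1)·t_tx + 2·t_prop = 165·0.0340136 + 2·33160.6 = 66300 μs.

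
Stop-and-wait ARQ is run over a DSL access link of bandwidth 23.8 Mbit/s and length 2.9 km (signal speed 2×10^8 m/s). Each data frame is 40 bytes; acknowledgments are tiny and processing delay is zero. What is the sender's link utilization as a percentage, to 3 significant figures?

31.7 %

t_tx = L/R = 320/23800000 = 1.34454e-05 s.
t_prop = 2900/200000000 = 1.45e-05 s; RTT = 2.9e-05 s.
Cycle = t_tx + RTT = 4.24454e-05 s.
Utilization = t_tx / cycle = 1.34454e-05/4.24454e-05 = 31.7 %.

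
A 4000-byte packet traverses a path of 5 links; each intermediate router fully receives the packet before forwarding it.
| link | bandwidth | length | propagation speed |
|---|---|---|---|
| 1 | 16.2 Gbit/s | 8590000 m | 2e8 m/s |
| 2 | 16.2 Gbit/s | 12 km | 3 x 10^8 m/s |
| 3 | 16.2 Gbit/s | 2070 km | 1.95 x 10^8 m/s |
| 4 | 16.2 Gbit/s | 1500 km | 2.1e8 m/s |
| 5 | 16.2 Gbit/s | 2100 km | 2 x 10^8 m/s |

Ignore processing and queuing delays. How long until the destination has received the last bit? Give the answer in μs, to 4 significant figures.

L = 4000 × 8 = 32000 bits.
Transmission delay per hop = L/R = 32000/16200000000 = 1.97531 μs; 5 hops → 9.87654 μs.
Propagation delays (d/s per hop): 42950, 40, 10615.4, 7142.86, 10500 μs; sum = 71248.2 μs.
End-to-end = 71260 μs.

71260 μs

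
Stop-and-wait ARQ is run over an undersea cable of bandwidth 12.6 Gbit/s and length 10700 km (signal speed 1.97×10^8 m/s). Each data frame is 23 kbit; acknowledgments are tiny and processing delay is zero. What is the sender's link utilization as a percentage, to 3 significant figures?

0.00168 %

t_tx = L/R = 23000/12600000000 = 1.8254e-06 s.
t_prop = 10700000/197000000 = 0.0543147 s; RTT = 0.108629 s.
Cycle = t_tx + RTT = 0.108631 s.
Utilization = t_tx / cycle = 1.8254e-06/0.108631 = 0.00168 %.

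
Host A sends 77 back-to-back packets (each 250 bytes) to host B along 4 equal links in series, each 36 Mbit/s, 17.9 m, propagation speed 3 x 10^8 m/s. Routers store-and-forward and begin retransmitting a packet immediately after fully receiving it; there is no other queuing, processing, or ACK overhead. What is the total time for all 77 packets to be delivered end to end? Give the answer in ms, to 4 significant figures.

Per-hop transmission t_tx = L/R = 2000/36000000 = 0.0555556 ms.
Per-hop propagation t_prop = 17.9/300000000 = 5.96667e-05 ms.
Pipeline fill: first packet needs 4·t_tx to clear all hops; remaining 76 packets each add one t_tx.
Total = (4+77-1)·t_tx + 4·t_prop = 80·0.0555556 + 4·5.96667e-05 = 4.445 ms.

4.445 ms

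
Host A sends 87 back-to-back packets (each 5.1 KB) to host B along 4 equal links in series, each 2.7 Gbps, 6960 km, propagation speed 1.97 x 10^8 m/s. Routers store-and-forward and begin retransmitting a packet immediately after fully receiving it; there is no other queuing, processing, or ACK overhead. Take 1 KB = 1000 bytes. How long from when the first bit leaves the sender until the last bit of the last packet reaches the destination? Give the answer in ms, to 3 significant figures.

143 ms

Per-hop transmission t_tx = L/R = 40800/2700000000 = 0.0151111 ms.
Per-hop propagation t_prop = 6960000/197000000 = 35.3299 ms.
Pipeline fill: first packet needs 4·t_tx to clear all hops; remaining 86 packets each add one t_tx.
Total = (4+87-1)·t_tx + 4·t_prop = 90·0.0151111 + 4·35.3299 = 143 ms.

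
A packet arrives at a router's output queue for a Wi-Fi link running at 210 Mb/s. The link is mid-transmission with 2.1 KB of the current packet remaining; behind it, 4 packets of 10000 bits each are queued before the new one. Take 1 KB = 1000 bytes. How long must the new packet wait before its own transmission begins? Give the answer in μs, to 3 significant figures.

Each queued packet: L/R = 10000/210000000 = 47.619 μs.
4 queued → 190.476 μs.
Plus remaining 16800 bits of current packet: 80 μs.
Queuing delay = 270 μs.

270 μs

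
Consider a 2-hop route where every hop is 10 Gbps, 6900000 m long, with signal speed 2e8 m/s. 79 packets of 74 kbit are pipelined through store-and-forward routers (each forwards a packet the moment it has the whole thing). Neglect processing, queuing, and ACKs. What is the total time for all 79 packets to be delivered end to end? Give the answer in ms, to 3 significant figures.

69.6 ms

Per-hop transmission t_tx = L/R = 74000/10000000000 = 0.0074 ms.
Per-hop propagation t_prop = 6900000/200000000 = 34.5 ms.
Pipeline fill: first packet needs 2·t_tx to clear all hops; remaining 78 packets each add one t_tx.
Total = (2+79-1)·t_tx + 2·t_prop = 80·0.0074 + 2·34.5 = 69.6 ms.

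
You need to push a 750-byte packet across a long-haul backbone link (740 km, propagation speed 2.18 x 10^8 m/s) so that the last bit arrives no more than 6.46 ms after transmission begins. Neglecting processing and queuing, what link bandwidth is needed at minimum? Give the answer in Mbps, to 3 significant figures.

L = 6000 bits.
Propagation delay = 740000 / 2.18e+08 = 3.3945 ms.
Transmission budget = 6.46 − 3.3945 = 3.0655 ms.
R ≥ L / t_tx = 6000 bits / 0.0030655 s = 1.96 Mbps.

1.96 Mbps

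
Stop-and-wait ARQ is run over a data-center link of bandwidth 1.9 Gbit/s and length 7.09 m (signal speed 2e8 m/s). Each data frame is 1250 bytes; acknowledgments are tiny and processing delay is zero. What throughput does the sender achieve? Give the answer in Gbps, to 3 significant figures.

t_tx = L/R = 10000/1900000000 = 5.26316e-06 s.
t_prop = 7.09/200000000 = 3.545e-08 s; RTT = 7.09e-08 s.
Cycle = t_tx + RTT = 5.33406e-06 s.
Throughput = L / cycle = 10000 / 5.33406e-06 = 1.87 Gbps.

1.87 Gbps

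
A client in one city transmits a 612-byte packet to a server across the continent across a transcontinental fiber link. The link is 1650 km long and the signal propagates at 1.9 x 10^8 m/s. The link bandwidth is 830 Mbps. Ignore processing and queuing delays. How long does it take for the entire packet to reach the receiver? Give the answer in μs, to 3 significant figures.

L = 612 × 8 = 4896 bits.
Transmission delay = L/R = 4896 / 830000000 = 5.8988 μs.
Propagation delay = d/s = 1650000 m / 190000000 m/s = 8684.21 μs.
Total = 8690 μs.

8690 μs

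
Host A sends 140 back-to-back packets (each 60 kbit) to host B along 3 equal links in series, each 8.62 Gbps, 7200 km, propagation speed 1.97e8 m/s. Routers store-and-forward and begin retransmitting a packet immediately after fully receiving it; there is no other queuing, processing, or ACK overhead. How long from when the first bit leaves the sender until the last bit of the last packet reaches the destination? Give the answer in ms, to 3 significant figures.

Per-hop transmission t_tx = L/R = 60000/8620000000 = 0.00696056 ms.
Per-hop propagation t_prop = 7200000/197000000 = 36.5482 ms.
Pipeline fill: first packet needs 3·t_tx to clear all hops; remaining 139 packets each add one t_tx.
Total = (3+140-1)·t_tx + 3·t_prop = 142·0.00696056 + 3·36.5482 = 111 ms.

111 ms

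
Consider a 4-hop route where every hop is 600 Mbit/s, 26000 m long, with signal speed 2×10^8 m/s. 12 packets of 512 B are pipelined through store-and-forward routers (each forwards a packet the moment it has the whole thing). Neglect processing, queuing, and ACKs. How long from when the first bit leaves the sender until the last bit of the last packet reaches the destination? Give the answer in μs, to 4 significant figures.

622.4 μs

Per-hop transmission t_tx = L/R = 4096/600000000 = 6.82667 μs.
Per-hop propagation t_prop = 26000/200000000 = 130 μs.
Pipeline fill: first packet needs 4·t_tx to clear all hops; remaining 11 packets each add one t_tx.
Total = (4+12-1)·t_tx + 4·t_prop = 15·6.82667 + 4·130 = 622.4 μs.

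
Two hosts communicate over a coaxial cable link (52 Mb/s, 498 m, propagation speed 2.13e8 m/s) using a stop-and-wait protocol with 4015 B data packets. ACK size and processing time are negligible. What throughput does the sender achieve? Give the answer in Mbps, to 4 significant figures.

51.61 Mbps

t_tx = L/R = 32120/52000000 = 0.000617692 s.
t_prop = 498/213000000 = 2.33803e-06 s; RTT = 4.67606e-06 s.
Cycle = t_tx + RTT = 0.000622368 s.
Throughput = L / cycle = 32120 / 0.000622368 = 51.61 Mbps.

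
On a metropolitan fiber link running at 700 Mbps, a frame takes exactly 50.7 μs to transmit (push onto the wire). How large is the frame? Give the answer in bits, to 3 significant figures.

L = R × t_tx = 700000000 b/s × 5.07e-05 s = 35490 bits.

35500 bits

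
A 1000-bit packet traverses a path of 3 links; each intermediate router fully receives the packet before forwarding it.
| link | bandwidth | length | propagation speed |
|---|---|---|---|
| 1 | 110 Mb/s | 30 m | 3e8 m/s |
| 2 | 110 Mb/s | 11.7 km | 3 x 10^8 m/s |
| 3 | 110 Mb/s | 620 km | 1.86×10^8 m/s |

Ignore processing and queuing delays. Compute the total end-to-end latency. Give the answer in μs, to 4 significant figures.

Transmission delay per hop = L/R = 1000/110000000 = 9.09091 μs; 3 hops → 27.2727 μs.
Propagation delays (d/s per hop): 0.1, 39, 3333.33 μs; sum = 3372.43 μs.
End-to-end = 3400 μs.

3400 μs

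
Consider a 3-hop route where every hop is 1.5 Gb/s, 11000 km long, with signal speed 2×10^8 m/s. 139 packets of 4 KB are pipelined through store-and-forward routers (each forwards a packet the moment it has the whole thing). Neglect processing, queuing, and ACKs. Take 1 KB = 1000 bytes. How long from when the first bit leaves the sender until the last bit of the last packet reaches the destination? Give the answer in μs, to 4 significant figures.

Per-hop transmission t_tx = L/R = 32000/1500000000 = 21.3333 μs.
Per-hop propagation t_prop = 11000000/200000000 = 55000 μs.
Pipeline fill: first packet needs 3·t_tx to clear all hops; remaining 138 packets each add one t_tx.
Total = (3+139-1)·t_tx + 3·t_prop = 141·21.3333 + 3·55000 = 168000 μs.

168000 μs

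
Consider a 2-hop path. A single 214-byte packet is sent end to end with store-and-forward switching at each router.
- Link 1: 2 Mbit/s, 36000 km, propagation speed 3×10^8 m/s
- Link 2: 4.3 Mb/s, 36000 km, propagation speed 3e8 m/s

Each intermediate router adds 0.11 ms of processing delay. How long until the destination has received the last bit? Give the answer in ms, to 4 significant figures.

241.4 ms

L = 214 × 8 = 1712 bits.
Transmission delays (L/R per hop): 0.856, 0.39814 ms; sum = 1.25414 ms.
Propagation delays (d/s per hop): 120, 120 ms; sum = 240 ms.
Processing at 1 router(s): 1 × 0.11 ms = 0.11 ms.
End-to-end = 241.4 ms.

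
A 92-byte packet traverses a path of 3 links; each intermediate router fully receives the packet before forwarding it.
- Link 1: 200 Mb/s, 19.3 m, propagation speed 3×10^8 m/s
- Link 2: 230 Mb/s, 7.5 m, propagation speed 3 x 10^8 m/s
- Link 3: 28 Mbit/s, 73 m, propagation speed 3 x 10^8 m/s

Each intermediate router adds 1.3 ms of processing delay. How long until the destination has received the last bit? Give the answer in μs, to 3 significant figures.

2630 μs

L = 92 × 8 = 736 bits.
Transmission delays (L/R per hop): 3.68, 3.2, 26.2857 μs; sum = 33.1657 μs.
Propagation delays (d/s per hop): 0.0643333, 0.025, 0.243333 μs; sum = 0.332667 μs.
Processing at 2 router(s): 2 × 1.3 ms = 2600 μs.
End-to-end = 2630 μs.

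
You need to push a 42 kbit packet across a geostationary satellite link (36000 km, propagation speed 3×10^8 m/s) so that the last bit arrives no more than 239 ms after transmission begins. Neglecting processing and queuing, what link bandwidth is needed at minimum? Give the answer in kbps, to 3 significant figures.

353 kbps

Propagation delay = 36000000 / 300000000 = 120 ms.
Transmission budget = 239 − 120 = 119 ms.
R ≥ L / t_tx = 42000 bits / 0.119 s = 353 kbps.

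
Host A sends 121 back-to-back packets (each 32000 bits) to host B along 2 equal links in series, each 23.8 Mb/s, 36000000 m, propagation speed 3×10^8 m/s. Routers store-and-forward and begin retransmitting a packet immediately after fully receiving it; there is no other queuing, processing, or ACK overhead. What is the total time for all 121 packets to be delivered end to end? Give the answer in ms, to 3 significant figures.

Per-hop transmission t_tx = L/R = 32000/23800000 = 1.34454 ms.
Per-hop propagation t_prop = 36000000/300000000 = 120 ms.
Pipeline fill: first packet needs 2·t_tx to clear all hops; remaining 120 packets each add one t_tx.
Total = (2+121-1)·t_tx + 2·t_prop = 122·1.34454 + 2·120 = 404 ms.

404 ms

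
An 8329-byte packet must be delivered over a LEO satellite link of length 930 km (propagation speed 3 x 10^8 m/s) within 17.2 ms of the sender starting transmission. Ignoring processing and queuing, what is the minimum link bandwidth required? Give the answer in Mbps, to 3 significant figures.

4.73 Mbps

L = 66632 bits.
Propagation delay = 930000 / 300000000 = 3.1 ms.
Transmission budget = 17.2 − 3.1 = 14.1 ms.
R ≥ L / t_tx = 66632 bits / 0.0141 s = 4.73 Mbps.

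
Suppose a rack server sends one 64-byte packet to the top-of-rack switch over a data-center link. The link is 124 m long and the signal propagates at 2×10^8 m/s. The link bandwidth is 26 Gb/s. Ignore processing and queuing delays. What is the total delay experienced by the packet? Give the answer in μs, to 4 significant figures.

L = 64 × 8 = 512 bits.
Transmission delay = L/R = 512 / 26000000000 = 0.0196923 μs.
Propagation delay = d/s = 124 m / 200000000 m/s = 0.62 μs.
Total = 0.6397 μs.

0.6397 μs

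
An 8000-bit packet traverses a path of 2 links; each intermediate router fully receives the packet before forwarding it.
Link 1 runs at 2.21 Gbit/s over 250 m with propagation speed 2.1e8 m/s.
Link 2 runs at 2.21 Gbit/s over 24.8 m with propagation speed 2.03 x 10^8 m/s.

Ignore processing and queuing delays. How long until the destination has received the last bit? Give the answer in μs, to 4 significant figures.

8.552 μs

Transmission delay per hop = L/R = 8000/2210000000 = 3.61991 μs; 2 hops → 7.23982 μs.
Propagation delays (d/s per hop): 1.19048, 0.122167 μs; sum = 1.31264 μs.
End-to-end = 8.552 μs.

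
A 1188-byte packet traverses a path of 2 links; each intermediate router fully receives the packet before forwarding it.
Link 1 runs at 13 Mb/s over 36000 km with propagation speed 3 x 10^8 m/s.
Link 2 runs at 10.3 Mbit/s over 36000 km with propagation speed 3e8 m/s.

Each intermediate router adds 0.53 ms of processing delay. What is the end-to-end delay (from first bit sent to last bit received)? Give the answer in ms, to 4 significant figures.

242.2 ms

L = 1188 × 8 = 9504 bits.
Transmission delays (L/R per hop): 0.731077, 0.922718 ms; sum = 1.6538 ms.
Propagation delays (d/s per hop): 120, 120 ms; sum = 240 ms.
Processing at 1 router(s): 1 × 0.53 ms = 0.53 ms.
End-to-end = 242.2 ms.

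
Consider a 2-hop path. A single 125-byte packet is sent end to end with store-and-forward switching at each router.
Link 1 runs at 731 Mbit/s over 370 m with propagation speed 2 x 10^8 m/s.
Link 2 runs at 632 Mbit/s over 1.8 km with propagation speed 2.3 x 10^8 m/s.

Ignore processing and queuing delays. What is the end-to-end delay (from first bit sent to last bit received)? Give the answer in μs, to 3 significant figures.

12.6 μs

L = 125 × 8 = 1000 bits.
Transmission delays (L/R per hop): 1.36799, 1.58228 μs; sum = 2.95027 μs.
Propagation delays (d/s per hop): 1.85, 7.82609 μs; sum = 9.67609 μs.
End-to-end = 12.6 μs.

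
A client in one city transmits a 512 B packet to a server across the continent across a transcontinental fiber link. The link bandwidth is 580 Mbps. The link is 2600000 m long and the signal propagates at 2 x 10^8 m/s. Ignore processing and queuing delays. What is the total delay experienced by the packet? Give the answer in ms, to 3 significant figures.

13.0 ms

L = 512 × 8 = 4096 bits.
Transmission delay = L/R = 4096 / 580000000 = 0.00706207 ms.
Propagation delay = d/s = 2600000 m / 200000000 m/s = 13 ms.
Total = 13.0 ms.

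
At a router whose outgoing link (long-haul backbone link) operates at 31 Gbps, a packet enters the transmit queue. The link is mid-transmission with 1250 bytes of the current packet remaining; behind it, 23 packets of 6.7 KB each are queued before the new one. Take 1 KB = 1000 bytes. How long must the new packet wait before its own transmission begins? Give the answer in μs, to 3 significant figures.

40.1 μs

Each queued packet: L/R = 53600/31000000000 = 1.72903 μs.
23 queued → 39.7677 μs.
Plus remaining 10000 bits of current packet: 0.322581 μs.
Queuing delay = 40.1 μs.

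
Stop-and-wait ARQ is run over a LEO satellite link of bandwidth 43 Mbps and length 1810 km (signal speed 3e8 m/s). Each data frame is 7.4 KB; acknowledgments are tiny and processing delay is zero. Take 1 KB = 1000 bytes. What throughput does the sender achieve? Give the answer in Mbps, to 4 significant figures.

4.404 Mbps

t_tx = L/R = 59200/43000000 = 0.00137674 s.
t_prop = 1810000/300000000 = 0.00603333 s; RTT = 0.0120667 s.
Cycle = t_tx + RTT = 0.0134434 s.
Throughput = L / cycle = 59200 / 0.0134434 = 4.404 Mbps.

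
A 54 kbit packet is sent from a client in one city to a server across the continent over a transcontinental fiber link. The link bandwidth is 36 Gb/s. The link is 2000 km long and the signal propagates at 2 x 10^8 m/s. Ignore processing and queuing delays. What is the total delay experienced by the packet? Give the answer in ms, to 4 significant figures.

L = 54000 bits.
Transmission delay = L/R = 54000 / 36000000000 = 0.0015 ms.
Propagation delay = d/s = 2000000 m / 200000000 m/s = 10 ms.
Total = 10.00 ms.

10.00 ms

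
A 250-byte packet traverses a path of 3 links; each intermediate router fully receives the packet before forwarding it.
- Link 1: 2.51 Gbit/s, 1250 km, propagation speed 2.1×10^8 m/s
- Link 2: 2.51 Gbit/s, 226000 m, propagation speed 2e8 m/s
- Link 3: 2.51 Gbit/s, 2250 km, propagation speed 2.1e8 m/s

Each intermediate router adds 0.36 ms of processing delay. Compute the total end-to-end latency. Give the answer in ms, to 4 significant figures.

18.52 ms

L = 250 × 8 = 2000 bits.
Transmission delay per hop = L/R = 2000/2510000000 = 0.000796813 ms; 3 hops → 0.00239044 ms.
Propagation delays (d/s per hop): 5.95238, 1.13, 10.7143 ms; sum = 17.7967 ms.
Processing at 2 router(s): 2 × 0.36 ms = 0.72 ms.
End-to-end = 18.52 ms.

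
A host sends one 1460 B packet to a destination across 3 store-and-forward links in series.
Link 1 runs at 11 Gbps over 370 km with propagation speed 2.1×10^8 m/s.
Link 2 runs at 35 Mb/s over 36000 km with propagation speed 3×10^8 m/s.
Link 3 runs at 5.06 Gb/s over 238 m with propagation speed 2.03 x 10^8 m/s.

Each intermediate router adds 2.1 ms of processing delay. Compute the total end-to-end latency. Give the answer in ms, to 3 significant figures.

L = 1460 × 8 = 11680 bits.
Transmission delays (L/R per hop): 0.00106182, 0.333714, 0.0023083 ms; sum = 0.337084 ms.
Propagation delays (d/s per hop): 1.7619, 120, 0.00117241 ms; sum = 121.763 ms.
Processing at 2 router(s): 2 × 2.1 ms = 4.2 ms.
End-to-end = 126 ms.

126 ms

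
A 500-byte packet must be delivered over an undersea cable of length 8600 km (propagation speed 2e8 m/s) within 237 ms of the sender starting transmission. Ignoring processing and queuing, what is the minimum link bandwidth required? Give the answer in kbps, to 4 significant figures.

L = 4000 bits.
Propagation delay = 8600000 / 200000000 = 43 ms.
Transmission budget = 237 − 43 = 194 ms.
R ≥ L / t_tx = 4000 bits / 0.194 s = 20.62 kbps.

20.62 kbps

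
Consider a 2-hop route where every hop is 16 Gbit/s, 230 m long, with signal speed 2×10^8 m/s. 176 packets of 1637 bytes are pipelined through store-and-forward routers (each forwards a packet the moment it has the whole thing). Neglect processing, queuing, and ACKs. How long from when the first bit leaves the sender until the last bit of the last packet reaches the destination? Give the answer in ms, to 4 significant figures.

Per-hop transmission t_tx = L/R = 13096/16000000000 = 0.0008185 ms.
Per-hop propagation t_prop = 230/200000000 = 0.00115 ms.
Pipeline fill: first packet needs 2·t_tx to clear all hops; remaining 175 packets each add one t_tx.
Total = (2+176-1)·t_tx + 2·t_prop = 177·0.0008185 + 2·0.00115 = 0.1472 ms.

0.1472 ms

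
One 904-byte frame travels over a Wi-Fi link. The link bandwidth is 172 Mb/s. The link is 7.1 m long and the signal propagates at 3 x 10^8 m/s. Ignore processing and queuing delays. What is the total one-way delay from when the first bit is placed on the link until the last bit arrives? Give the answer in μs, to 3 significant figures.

42.1 μs

L = 904 × 8 = 7232 bits.
Transmission delay = L/R = 7232 / 172000000 = 42.0465 μs.
Propagation delay = d/s = 7.1 m / 300000000 m/s = 0.0236667 μs.
Total = 42.1 μs.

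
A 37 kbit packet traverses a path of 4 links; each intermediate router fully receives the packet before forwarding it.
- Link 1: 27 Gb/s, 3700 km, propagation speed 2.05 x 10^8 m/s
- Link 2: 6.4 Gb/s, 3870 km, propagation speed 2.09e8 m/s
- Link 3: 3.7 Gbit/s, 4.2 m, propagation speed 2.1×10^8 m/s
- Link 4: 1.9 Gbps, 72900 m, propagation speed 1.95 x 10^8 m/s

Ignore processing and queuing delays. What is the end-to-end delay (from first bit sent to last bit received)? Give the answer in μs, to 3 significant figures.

L = 37000 bits.
Transmission delays (L/R per hop): 1.37037, 5.78125, 10, 19.4737 μs; sum = 36.6253 μs.
Propagation delays (d/s per hop): 18048.8, 18516.7, 0.02, 373.846 μs; sum = 36939.4 μs.
End-to-end = 37000 μs.

37000 μs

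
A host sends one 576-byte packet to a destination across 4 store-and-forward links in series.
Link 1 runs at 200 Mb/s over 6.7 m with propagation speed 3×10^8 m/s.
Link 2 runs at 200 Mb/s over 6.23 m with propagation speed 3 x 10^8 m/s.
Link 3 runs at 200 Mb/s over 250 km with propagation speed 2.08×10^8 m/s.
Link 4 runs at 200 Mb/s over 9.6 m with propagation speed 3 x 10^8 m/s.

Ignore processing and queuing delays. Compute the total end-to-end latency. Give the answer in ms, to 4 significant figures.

1.294 ms

L = 576 × 8 = 4608 bits.
Transmission delay per hop = L/R = 4608/200000000 = 0.02304 ms; 4 hops → 0.09216 ms.
Propagation delays (d/s per hop): 2.23333e-05, 2.07667e-05, 1.20192, 3.2e-05 ms; sum = 1.202 ms.
End-to-end = 1.294 ms.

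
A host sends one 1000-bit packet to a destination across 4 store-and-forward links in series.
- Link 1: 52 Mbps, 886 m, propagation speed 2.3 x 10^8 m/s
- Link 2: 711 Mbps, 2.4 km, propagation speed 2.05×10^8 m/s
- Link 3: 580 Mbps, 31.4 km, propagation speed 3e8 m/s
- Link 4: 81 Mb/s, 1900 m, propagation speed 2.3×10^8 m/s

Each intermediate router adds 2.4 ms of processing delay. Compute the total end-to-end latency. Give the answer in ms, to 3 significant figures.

Transmission delays (L/R per hop): 0.0192308, 0.00140647, 0.00172414, 0.0123457 ms; sum = 0.0347071 ms.
Propagation delays (d/s per hop): 0.00385217, 0.0117073, 0.104667, 0.00826087 ms; sum = 0.128487 ms.
Processing at 3 router(s): 3 × 2.4 ms = 7.2 ms.
End-to-end = 7.36 ms.

7.36 ms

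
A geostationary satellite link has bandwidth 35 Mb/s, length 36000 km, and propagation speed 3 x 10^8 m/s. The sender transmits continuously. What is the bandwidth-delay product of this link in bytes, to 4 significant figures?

525000 bytes

Propagation delay = 36000000 / 300000000 = 0.12 s.
BDP = R × t_prop = 35000000 × 0.12 = 4200000 bits.
In bytes: 4200000/8 = 525000 bytes.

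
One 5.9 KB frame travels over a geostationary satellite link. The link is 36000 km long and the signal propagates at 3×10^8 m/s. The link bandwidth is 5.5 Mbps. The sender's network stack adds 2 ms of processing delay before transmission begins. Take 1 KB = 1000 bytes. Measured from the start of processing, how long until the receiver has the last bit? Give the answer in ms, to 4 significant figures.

130.6 ms

L = 47200 bits.
Transmission delay = L/R = 47200 / 5500000 = 8.58182 ms.
Propagation delay = d/s = 36000000 m / 300000000 m/s = 120 ms.
Plus processing delay 2 ms = 2 ms.
Total = 130.6 ms.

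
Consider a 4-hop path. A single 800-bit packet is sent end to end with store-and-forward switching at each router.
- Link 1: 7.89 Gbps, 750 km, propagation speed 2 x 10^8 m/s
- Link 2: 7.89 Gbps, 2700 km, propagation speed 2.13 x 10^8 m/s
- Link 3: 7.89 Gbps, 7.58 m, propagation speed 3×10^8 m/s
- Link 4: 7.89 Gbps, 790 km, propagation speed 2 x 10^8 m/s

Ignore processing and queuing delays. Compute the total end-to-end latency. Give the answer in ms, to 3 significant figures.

Transmission delay per hop = L/R = 800/7890000000 = 0.000101394 ms; 4 hops → 0.000405577 ms.
Propagation delays (d/s per hop): 3.75, 12.6761, 2.52667e-05, 3.95 ms; sum = 20.3761 ms.
End-to-end = 20.4 ms.

20.4 ms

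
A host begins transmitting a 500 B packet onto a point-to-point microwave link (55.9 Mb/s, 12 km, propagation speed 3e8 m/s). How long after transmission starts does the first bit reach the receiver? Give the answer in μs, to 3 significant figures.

40.0 μs

First bit experiences only propagation delay: d/s = 12000/300000000 = 40.0 μs.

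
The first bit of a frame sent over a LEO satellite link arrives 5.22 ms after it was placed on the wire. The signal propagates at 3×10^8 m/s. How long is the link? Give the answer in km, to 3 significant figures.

d = s × t_prop = 300000000 × 0.00522 = 1570 km.

1570 km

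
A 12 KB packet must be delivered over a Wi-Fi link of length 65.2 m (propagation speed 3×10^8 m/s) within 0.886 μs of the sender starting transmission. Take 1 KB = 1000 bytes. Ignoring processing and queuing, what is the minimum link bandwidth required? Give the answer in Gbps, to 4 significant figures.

L = 96000 bits.
Propagation delay = 65.2 / 300000000 = 0.217333 μs.
Transmission budget = 0.886 − 0.217333 = 0.668667 μs.
R ≥ L / t_tx = 96000 bits / 6.68667e-07 s = 143.6 Gbps.

143.6 Gbps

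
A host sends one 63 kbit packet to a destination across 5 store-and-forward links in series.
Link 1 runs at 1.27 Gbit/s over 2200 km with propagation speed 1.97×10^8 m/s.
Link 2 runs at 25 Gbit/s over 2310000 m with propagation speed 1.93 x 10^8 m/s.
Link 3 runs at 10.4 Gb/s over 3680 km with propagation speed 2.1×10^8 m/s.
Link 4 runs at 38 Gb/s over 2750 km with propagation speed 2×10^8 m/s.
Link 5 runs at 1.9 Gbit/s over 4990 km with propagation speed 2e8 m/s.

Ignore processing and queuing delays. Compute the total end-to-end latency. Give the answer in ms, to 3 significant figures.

79.5 ms

L = 63000 bits.
Transmission delays (L/R per hop): 0.0496063, 0.00252, 0.00605769, 0.00165789, 0.0331579 ms; sum = 0.0929998 ms.
Propagation delays (d/s per hop): 11.1675, 11.9689, 17.5238, 13.75, 24.95 ms; sum = 79.3602 ms.
End-to-end = 79.5 ms.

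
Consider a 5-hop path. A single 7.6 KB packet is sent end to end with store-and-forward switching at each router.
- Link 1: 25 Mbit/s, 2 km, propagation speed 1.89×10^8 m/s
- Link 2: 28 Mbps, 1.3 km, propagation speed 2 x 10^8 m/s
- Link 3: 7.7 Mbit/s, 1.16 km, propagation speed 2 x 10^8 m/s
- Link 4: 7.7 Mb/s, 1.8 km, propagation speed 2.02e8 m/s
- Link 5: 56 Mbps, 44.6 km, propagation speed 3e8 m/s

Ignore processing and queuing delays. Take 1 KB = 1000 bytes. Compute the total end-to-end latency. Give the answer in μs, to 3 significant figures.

L = 60800 bits.
Transmission delays (L/R per hop): 2432, 2171.43, 7896.1, 7896.1, 1085.71 μs; sum = 21481.4 μs.
Propagation delays (d/s per hop): 10.582, 6.5, 5.8, 8.91089, 148.667 μs; sum = 180.46 μs.
End-to-end = 21700 μs.

21700 μs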